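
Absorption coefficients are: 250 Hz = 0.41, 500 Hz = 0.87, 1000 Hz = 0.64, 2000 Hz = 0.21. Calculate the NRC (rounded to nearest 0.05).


Given values:
  a_250 = 0.41, a_500 = 0.87
  a_1000 = 0.64, a_2000 = 0.21
Formula: NRC = (a250 + a500 + a1000 + a2000) / 4
Sum = 0.41 + 0.87 + 0.64 + 0.21 = 2.13
NRC = 2.13 / 4 = 0.5325
Rounded to nearest 0.05: 0.55

0.55


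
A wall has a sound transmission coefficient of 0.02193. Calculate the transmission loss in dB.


Given values:
  tau = 0.02193
Formula: TL = 10 * log10(1 / tau)
Compute 1 / tau = 1 / 0.02193 = 45.5996
Compute log10(45.5996) = 1.658961
TL = 10 * 1.658961 = 16.59

16.59 dB


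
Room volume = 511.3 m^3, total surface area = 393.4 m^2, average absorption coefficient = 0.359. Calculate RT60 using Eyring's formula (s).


Given values:
  V = 511.3 m^3, S = 393.4 m^2, alpha = 0.359
Formula: RT60 = 0.161 * V / (-S * ln(1 - alpha))
Compute ln(1 - 0.359) = ln(0.641) = -0.444726
Denominator: -393.4 * -0.444726 = 174.9552
Numerator: 0.161 * 511.3 = 82.3193
RT60 = 82.3193 / 174.9552 = 0.471

0.471 s


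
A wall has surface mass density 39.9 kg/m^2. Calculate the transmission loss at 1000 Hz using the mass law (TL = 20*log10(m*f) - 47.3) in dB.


Given values:
  m = 39.9 kg/m^2, f = 1000 Hz
Formula: TL = 20 * log10(m * f) - 47.3
Compute m * f = 39.9 * 1000 = 39900.0
Compute log10(39900.0) = 4.600973
Compute 20 * 4.600973 = 92.0195
TL = 92.0195 - 47.3 = 44.72

44.72 dB


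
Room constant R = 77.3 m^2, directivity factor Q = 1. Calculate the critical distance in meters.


Given values:
  R = 77.3 m^2, Q = 1
Formula: d_c = 0.141 * sqrt(Q * R)
Compute Q * R = 1 * 77.3 = 77.3
Compute sqrt(77.3) = 8.792
d_c = 0.141 * 8.792 = 1.24

1.24 m


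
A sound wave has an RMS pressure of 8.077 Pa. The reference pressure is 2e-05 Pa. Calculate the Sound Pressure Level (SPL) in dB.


Given values:
  p = 8.077 Pa
  p_ref = 2e-05 Pa
Formula: SPL = 20 * log10(p / p_ref)
Compute ratio: p / p_ref = 8.077 / 2e-05 = 403850
Compute log10: log10(403850) = 5.60622
Multiply: SPL = 20 * 5.60622 = 112.12

112.12 dB


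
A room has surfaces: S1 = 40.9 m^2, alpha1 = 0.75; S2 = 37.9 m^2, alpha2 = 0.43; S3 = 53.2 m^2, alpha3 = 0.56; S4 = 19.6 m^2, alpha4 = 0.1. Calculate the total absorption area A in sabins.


Given surfaces:
  Surface 1: 40.9 * 0.75 = 30.675
  Surface 2: 37.9 * 0.43 = 16.297
  Surface 3: 53.2 * 0.56 = 29.792
  Surface 4: 19.6 * 0.1 = 1.96
Formula: A = sum(Si * alpha_i)
A = 30.675 + 16.297 + 29.792 + 1.96
A = 78.72

78.72 sabins


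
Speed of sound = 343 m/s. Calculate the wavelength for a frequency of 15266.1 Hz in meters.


Given values:
  c = 343 m/s, f = 15266.1 Hz
Formula: lambda = c / f
lambda = 343 / 15266.1
lambda = 0.0225

0.0225 m


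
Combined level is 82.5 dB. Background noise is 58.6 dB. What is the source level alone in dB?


Given values:
  L_total = 82.5 dB, L_bg = 58.6 dB
Formula: L_source = 10 * log10(10^(L_total/10) - 10^(L_bg/10))
Convert to linear:
  10^(82.5/10) = 177827941.0039
  10^(58.6/10) = 724435.9601
Difference: 177827941.0039 - 724435.9601 = 177103505.0438
L_source = 10 * log10(177103505.0438) = 82.48

82.48 dB


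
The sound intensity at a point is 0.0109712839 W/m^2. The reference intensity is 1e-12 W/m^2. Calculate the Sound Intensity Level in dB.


Given values:
  I = 0.0109712839 W/m^2
  I_ref = 1e-12 W/m^2
Formula: SIL = 10 * log10(I / I_ref)
Compute ratio: I / I_ref = 10971283900
Compute log10: log10(10971283900) = 10.040257
Multiply: SIL = 10 * 10.040257 = 100.4

100.4 dB


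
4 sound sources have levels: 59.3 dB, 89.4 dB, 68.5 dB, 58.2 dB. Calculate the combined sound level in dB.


Formula: L_total = 10 * log10( sum(10^(Li/10)) )
  Source 1: 10^(59.3/10) = 851138.0382
  Source 2: 10^(89.4/10) = 870963589.9561
  Source 3: 10^(68.5/10) = 7079457.8438
  Source 4: 10^(58.2/10) = 660693.448
Sum of linear values = 879554879.2861
L_total = 10 * log10(879554879.2861) = 89.44

89.44 dB


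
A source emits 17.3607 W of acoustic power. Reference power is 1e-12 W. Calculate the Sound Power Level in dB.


Given values:
  W = 17.3607 W
  W_ref = 1e-12 W
Formula: SWL = 10 * log10(W / W_ref)
Compute ratio: W / W_ref = 17360700000000
Compute log10: log10(17360700000000) = 13.239567
Multiply: SWL = 10 * 13.239567 = 132.4

132.4 dB


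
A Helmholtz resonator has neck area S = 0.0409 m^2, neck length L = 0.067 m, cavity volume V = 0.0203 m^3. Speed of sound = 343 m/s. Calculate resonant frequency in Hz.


Given values:
  S = 0.0409 m^2, L = 0.067 m, V = 0.0203 m^3, c = 343 m/s
Formula: f = (c / (2*pi)) * sqrt(S / (V * L))
Compute V * L = 0.0203 * 0.067 = 0.0013601
Compute S / (V * L) = 0.0409 / 0.0013601 = 30.0713
Compute sqrt(30.0713) = 5.48373
Compute c / (2*pi) = 343 / 6.283185 = 54.590148
f = 54.590148 * 5.48373 = 299.36

299.36 Hz


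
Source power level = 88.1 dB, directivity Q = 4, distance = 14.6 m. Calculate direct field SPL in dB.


Given values:
  Lw = 88.1 dB, Q = 4, r = 14.6 m
Formula: SPL = Lw + 10 * log10(Q / (4 * pi * r^2))
Compute 4 * pi * r^2 = 4 * pi * 14.6^2 = 2678.6476
Compute Q / denom = 4 / 2678.6476 = 0.00149329
Compute 10 * log10(0.00149329) = -28.2586
SPL = 88.1 + (-28.2586) = 59.84

59.84 dB


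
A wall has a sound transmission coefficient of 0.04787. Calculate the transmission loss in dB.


Given values:
  tau = 0.04787
Formula: TL = 10 * log10(1 / tau)
Compute 1 / tau = 1 / 0.04787 = 20.8899
Compute log10(20.8899) = 1.319936
TL = 10 * 1.319936 = 13.2

13.2 dB


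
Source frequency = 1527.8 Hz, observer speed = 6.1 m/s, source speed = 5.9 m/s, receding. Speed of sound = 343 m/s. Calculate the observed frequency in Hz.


Given values:
  f_s = 1527.8 Hz, v_o = 6.1 m/s, v_s = 5.9 m/s
  Direction: receding
Formula: f_o = f_s * (c - v_o) / (c + v_s)
Numerator: c - v_o = 343 - 6.1 = 336.9
Denominator: c + v_s = 343 + 5.9 = 348.9
f_o = 1527.8 * 336.9 / 348.9 = 1475.25

1475.25 Hz


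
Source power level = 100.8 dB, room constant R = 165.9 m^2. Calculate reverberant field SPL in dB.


Given values:
  Lw = 100.8 dB, R = 165.9 m^2
Formula: SPL = Lw + 10 * log10(4 / R)
Compute 4 / R = 4 / 165.9 = 0.024111
Compute 10 * log10(0.024111) = -16.1778
SPL = 100.8 + (-16.1778) = 84.62

84.62 dB


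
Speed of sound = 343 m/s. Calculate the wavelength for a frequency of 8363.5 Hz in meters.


Given values:
  c = 343 m/s, f = 8363.5 Hz
Formula: lambda = c / f
lambda = 343 / 8363.5
lambda = 0.041

0.041 m


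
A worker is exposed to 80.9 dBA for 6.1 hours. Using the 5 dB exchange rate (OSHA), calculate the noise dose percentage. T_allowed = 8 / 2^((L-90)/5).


Given values:
  L = 80.9 dBA, T = 6.1 hours
Formula: T_allowed = 8 / 2^((L - 90) / 5)
Compute exponent: (80.9 - 90) / 5 = -1.82
Compute 2^(-1.82) = 0.283221
T_allowed = 8 / 0.283221 = 28.246493 hours
Dose = (T / T_allowed) * 100
Dose = (6.1 / 28.246493) * 100 = 21.6

21.6 %


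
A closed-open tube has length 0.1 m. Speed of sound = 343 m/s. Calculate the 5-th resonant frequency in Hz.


Given values:
  Tube type: closed-open, L = 0.1 m, c = 343 m/s, n = 5
Formula: f_n = (2n - 1) * c / (4 * L)
Compute 2n - 1 = 2*5 - 1 = 9
Compute 4 * L = 4 * 0.1 = 0.4
f = 9 * 343 / 0.4
f = 7717.5

7717.5 Hz


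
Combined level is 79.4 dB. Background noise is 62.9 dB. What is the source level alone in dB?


Given values:
  L_total = 79.4 dB, L_bg = 62.9 dB
Formula: L_source = 10 * log10(10^(L_total/10) - 10^(L_bg/10))
Convert to linear:
  10^(79.4/10) = 87096358.9956
  10^(62.9/10) = 1949844.5998
Difference: 87096358.9956 - 1949844.5998 = 85146514.3958
L_source = 10 * log10(85146514.3958) = 79.3

79.3 dB


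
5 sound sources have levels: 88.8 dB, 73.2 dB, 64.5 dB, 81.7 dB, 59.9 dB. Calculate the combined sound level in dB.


Formula: L_total = 10 * log10( sum(10^(Li/10)) )
  Source 1: 10^(88.8/10) = 758577575.0292
  Source 2: 10^(73.2/10) = 20892961.3085
  Source 3: 10^(64.5/10) = 2818382.9313
  Source 4: 10^(81.7/10) = 147910838.8168
  Source 5: 10^(59.9/10) = 977237.221
Sum of linear values = 931176995.3068
L_total = 10 * log10(931176995.3068) = 89.69

89.69 dB


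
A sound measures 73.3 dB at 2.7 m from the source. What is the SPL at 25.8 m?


Given values:
  SPL1 = 73.3 dB, r1 = 2.7 m, r2 = 25.8 m
Formula: SPL2 = SPL1 - 20 * log10(r2 / r1)
Compute ratio: r2 / r1 = 25.8 / 2.7 = 9.5556
Compute log10: log10(9.5556) = 0.980258
Compute drop: 20 * 0.980258 = 19.6052
SPL2 = 73.3 - 19.6052 = 53.69

53.69 dB


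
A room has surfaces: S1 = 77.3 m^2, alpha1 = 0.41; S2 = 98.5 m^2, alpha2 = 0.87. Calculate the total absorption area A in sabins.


Given surfaces:
  Surface 1: 77.3 * 0.41 = 31.693
  Surface 2: 98.5 * 0.87 = 85.695
Formula: A = sum(Si * alpha_i)
A = 31.693 + 85.695
A = 117.39

117.39 sabins


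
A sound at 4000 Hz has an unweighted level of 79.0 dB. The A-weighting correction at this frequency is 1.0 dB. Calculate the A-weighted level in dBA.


Given values:
  SPL = 79.0 dB
  A-weighting at 4000 Hz = 1.0 dB
Formula: L_A = SPL + A_weight
L_A = 79.0 + (1.0)
L_A = 80.0

80.0 dBA


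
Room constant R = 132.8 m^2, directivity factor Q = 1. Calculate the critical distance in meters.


Given values:
  R = 132.8 m^2, Q = 1
Formula: d_c = 0.141 * sqrt(Q * R)
Compute Q * R = 1 * 132.8 = 132.8
Compute sqrt(132.8) = 11.5239
d_c = 0.141 * 11.5239 = 1.625

1.625 m


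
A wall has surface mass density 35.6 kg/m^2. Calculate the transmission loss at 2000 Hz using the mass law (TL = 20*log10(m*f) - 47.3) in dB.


Given values:
  m = 35.6 kg/m^2, f = 2000 Hz
Formula: TL = 20 * log10(m * f) - 47.3
Compute m * f = 35.6 * 2000 = 71200.0
Compute log10(71200.0) = 4.85248
Compute 20 * 4.85248 = 97.0496
TL = 97.0496 - 47.3 = 49.75

49.75 dB


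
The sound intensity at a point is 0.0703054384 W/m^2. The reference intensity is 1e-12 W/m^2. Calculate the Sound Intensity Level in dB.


Given values:
  I = 0.0703054384 W/m^2
  I_ref = 1e-12 W/m^2
Formula: SIL = 10 * log10(I / I_ref)
Compute ratio: I / I_ref = 70305438400
Compute log10: log10(70305438400) = 10.846989
Multiply: SIL = 10 * 10.846989 = 108.47

108.47 dB


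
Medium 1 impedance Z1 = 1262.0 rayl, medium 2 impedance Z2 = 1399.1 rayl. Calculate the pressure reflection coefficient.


Given values:
  Z1 = 1262.0 rayl, Z2 = 1399.1 rayl
Formula: R = (Z2 - Z1) / (Z2 + Z1)
Numerator: Z2 - Z1 = 1399.1 - 1262.0 = 137.1
Denominator: Z2 + Z1 = 1399.1 + 1262.0 = 2661.1
R = 137.1 / 2661.1 = 0.0515

0.0515


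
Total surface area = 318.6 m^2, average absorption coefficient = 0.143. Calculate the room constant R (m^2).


Given values:
  S = 318.6 m^2, alpha = 0.143
Formula: R = S * alpha / (1 - alpha)
Numerator: 318.6 * 0.143 = 45.5598
Denominator: 1 - 0.143 = 0.857
R = 45.5598 / 0.857 = 53.16

53.16 m^2


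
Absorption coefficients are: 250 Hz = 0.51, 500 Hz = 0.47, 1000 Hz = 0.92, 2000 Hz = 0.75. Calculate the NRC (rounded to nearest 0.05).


Given values:
  a_250 = 0.51, a_500 = 0.47
  a_1000 = 0.92, a_2000 = 0.75
Formula: NRC = (a250 + a500 + a1000 + a2000) / 4
Sum = 0.51 + 0.47 + 0.92 + 0.75 = 2.65
NRC = 2.65 / 4 = 0.6625
Rounded to nearest 0.05: 0.65

0.65


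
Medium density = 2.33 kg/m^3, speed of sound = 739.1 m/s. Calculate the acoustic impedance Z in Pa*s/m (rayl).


Given values:
  rho = 2.33 kg/m^3
  c = 739.1 m/s
Formula: Z = rho * c
Z = 2.33 * 739.1
Z = 1722.1

1722.1 rayl


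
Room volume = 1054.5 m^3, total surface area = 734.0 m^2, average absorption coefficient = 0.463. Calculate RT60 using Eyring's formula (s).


Given values:
  V = 1054.5 m^3, S = 734.0 m^2, alpha = 0.463
Formula: RT60 = 0.161 * V / (-S * ln(1 - alpha))
Compute ln(1 - 0.463) = ln(0.537) = -0.621757
Denominator: -734.0 * -0.621757 = 456.3696
Numerator: 0.161 * 1054.5 = 169.7745
RT60 = 169.7745 / 456.3696 = 0.372

0.372 s


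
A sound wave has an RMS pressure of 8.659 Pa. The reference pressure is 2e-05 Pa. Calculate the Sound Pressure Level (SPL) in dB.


Given values:
  p = 8.659 Pa
  p_ref = 2e-05 Pa
Formula: SPL = 20 * log10(p / p_ref)
Compute ratio: p / p_ref = 8.659 / 2e-05 = 432950
Compute log10: log10(432950) = 5.636438
Multiply: SPL = 20 * 5.636438 = 112.73

112.73 dB


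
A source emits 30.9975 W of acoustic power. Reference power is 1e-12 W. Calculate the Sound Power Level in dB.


Given values:
  W = 30.9975 W
  W_ref = 1e-12 W
Formula: SWL = 10 * log10(W / W_ref)
Compute ratio: W / W_ref = 30997500000000
Compute log10: log10(30997500000000) = 13.491327
Multiply: SWL = 10 * 13.491327 = 134.91

134.91 dB


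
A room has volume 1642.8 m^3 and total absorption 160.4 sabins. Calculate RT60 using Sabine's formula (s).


Given values:
  V = 1642.8 m^3
  A = 160.4 sabins
Formula: RT60 = 0.161 * V / A
Numerator: 0.161 * 1642.8 = 264.4908
RT60 = 264.4908 / 160.4 = 1.649

1.649 s


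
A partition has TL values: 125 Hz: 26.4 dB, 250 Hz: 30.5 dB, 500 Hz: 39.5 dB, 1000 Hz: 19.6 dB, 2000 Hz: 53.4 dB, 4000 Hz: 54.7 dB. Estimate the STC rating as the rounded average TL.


Given TL values at each frequency:
  125 Hz: 26.4 dB
  250 Hz: 30.5 dB
  500 Hz: 39.5 dB
  1000 Hz: 19.6 dB
  2000 Hz: 53.4 dB
  4000 Hz: 54.7 dB
Formula: STC ~ round(average of TL values)
Sum = 26.4 + 30.5 + 39.5 + 19.6 + 53.4 + 54.7 = 224.1
Average = 224.1 / 6 = 37.35
Rounded: 37

37


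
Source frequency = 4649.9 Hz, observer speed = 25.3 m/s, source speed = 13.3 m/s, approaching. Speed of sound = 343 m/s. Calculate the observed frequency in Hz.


Given values:
  f_s = 4649.9 Hz, v_o = 25.3 m/s, v_s = 13.3 m/s
  Direction: approaching
Formula: f_o = f_s * (c + v_o) / (c - v_s)
Numerator: c + v_o = 343 + 25.3 = 368.3
Denominator: c - v_s = 343 - 13.3 = 329.7
f_o = 4649.9 * 368.3 / 329.7 = 5194.29

5194.29 Hz


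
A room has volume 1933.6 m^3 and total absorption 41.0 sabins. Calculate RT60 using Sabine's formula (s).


Given values:
  V = 1933.6 m^3
  A = 41.0 sabins
Formula: RT60 = 0.161 * V / A
Numerator: 0.161 * 1933.6 = 311.3096
RT60 = 311.3096 / 41.0 = 7.593

7.593 s


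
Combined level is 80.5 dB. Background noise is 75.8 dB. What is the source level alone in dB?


Given values:
  L_total = 80.5 dB, L_bg = 75.8 dB
Formula: L_source = 10 * log10(10^(L_total/10) - 10^(L_bg/10))
Convert to linear:
  10^(80.5/10) = 112201845.4302
  10^(75.8/10) = 38018939.6321
Difference: 112201845.4302 - 38018939.6321 = 74182905.7981
L_source = 10 * log10(74182905.7981) = 78.7

78.7 dB


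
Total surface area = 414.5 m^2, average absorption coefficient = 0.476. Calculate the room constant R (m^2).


Given values:
  S = 414.5 m^2, alpha = 0.476
Formula: R = S * alpha / (1 - alpha)
Numerator: 414.5 * 0.476 = 197.302
Denominator: 1 - 0.476 = 0.524
R = 197.302 / 0.524 = 376.53

376.53 m^2


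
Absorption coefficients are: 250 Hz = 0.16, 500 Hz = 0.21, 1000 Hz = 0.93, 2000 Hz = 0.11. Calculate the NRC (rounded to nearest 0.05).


Given values:
  a_250 = 0.16, a_500 = 0.21
  a_1000 = 0.93, a_2000 = 0.11
Formula: NRC = (a250 + a500 + a1000 + a2000) / 4
Sum = 0.16 + 0.21 + 0.93 + 0.11 = 1.41
NRC = 1.41 / 4 = 0.3525
Rounded to nearest 0.05: 0.35

0.35


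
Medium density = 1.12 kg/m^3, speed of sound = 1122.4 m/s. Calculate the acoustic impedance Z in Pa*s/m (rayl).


Given values:
  rho = 1.12 kg/m^3
  c = 1122.4 m/s
Formula: Z = rho * c
Z = 1.12 * 1122.4
Z = 1257.09

1257.09 rayl


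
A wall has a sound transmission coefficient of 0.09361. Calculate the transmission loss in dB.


Given values:
  tau = 0.09361
Formula: TL = 10 * log10(1 / tau)
Compute 1 / tau = 1 / 0.09361 = 10.6826
Compute log10(10.6826) = 1.028677
TL = 10 * 1.028677 = 10.29

10.29 dB


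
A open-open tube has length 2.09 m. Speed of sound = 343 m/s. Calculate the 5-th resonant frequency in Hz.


Given values:
  Tube type: open-open, L = 2.09 m, c = 343 m/s, n = 5
Formula: f_n = n * c / (2 * L)
Compute 2 * L = 2 * 2.09 = 4.18
f = 5 * 343 / 4.18
f = 410.29

410.29 Hz


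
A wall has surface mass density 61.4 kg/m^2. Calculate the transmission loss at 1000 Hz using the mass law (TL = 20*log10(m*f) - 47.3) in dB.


Given values:
  m = 61.4 kg/m^2, f = 1000 Hz
Formula: TL = 20 * log10(m * f) - 47.3
Compute m * f = 61.4 * 1000 = 61400.0
Compute log10(61400.0) = 4.788168
Compute 20 * 4.788168 = 95.7634
TL = 95.7634 - 47.3 = 48.46

48.46 dB


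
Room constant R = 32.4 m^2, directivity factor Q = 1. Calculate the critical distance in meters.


Given values:
  R = 32.4 m^2, Q = 1
Formula: d_c = 0.141 * sqrt(Q * R)
Compute Q * R = 1 * 32.4 = 32.4
Compute sqrt(32.4) = 5.6921
d_c = 0.141 * 5.6921 = 0.803

0.803 m


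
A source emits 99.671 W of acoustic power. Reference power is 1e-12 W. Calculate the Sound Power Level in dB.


Given values:
  W = 99.671 W
  W_ref = 1e-12 W
Formula: SWL = 10 * log10(W / W_ref)
Compute ratio: W / W_ref = 99671000000000
Compute log10: log10(99671000000000) = 13.998569
Multiply: SWL = 10 * 13.998569 = 139.99

139.99 dB


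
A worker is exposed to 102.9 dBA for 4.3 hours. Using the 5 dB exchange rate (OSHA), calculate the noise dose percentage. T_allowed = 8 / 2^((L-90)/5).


Given values:
  L = 102.9 dBA, T = 4.3 hours
Formula: T_allowed = 8 / 2^((L - 90) / 5)
Compute exponent: (102.9 - 90) / 5 = 2.58
Compute 2^(2.58) = 5.979397
T_allowed = 8 / 5.979397 = 1.337928 hours
Dose = (T / T_allowed) * 100
Dose = (4.3 / 1.337928) * 100 = 321.39

321.39 %


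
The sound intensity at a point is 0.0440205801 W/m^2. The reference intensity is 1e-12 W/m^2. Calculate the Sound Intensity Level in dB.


Given values:
  I = 0.0440205801 W/m^2
  I_ref = 1e-12 W/m^2
Formula: SIL = 10 * log10(I / I_ref)
Compute ratio: I / I_ref = 44020580100
Compute log10: log10(44020580100) = 10.643656
Multiply: SIL = 10 * 10.643656 = 106.44

106.44 dB


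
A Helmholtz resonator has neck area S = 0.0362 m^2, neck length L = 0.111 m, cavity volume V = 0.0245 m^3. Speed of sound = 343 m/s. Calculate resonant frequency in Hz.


Given values:
  S = 0.0362 m^2, L = 0.111 m, V = 0.0245 m^3, c = 343 m/s
Formula: f = (c / (2*pi)) * sqrt(S / (V * L))
Compute V * L = 0.0245 * 0.111 = 0.0027195
Compute S / (V * L) = 0.0362 / 0.0027195 = 13.3113
Compute sqrt(13.3113) = 3.648465
Compute c / (2*pi) = 343 / 6.283185 = 54.590148
f = 54.590148 * 3.648465 = 199.17

199.17 Hz


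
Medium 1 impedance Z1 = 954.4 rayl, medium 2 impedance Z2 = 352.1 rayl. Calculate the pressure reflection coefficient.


Given values:
  Z1 = 954.4 rayl, Z2 = 352.1 rayl
Formula: R = (Z2 - Z1) / (Z2 + Z1)
Numerator: Z2 - Z1 = 352.1 - 954.4 = -602.3
Denominator: Z2 + Z1 = 352.1 + 954.4 = 1306.5
R = -602.3 / 1306.5 = -0.461

-0.461


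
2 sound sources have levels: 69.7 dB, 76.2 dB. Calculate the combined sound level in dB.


Formula: L_total = 10 * log10( sum(10^(Li/10)) )
  Source 1: 10^(69.7/10) = 9332543.008
  Source 2: 10^(76.2/10) = 41686938.347
Sum of linear values = 51019481.355
L_total = 10 * log10(51019481.355) = 77.08

77.08 dB


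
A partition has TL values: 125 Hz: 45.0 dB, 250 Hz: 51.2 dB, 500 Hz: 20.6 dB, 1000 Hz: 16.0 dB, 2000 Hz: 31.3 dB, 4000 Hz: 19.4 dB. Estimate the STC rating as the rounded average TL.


Given TL values at each frequency:
  125 Hz: 45.0 dB
  250 Hz: 51.2 dB
  500 Hz: 20.6 dB
  1000 Hz: 16.0 dB
  2000 Hz: 31.3 dB
  4000 Hz: 19.4 dB
Formula: STC ~ round(average of TL values)
Sum = 45.0 + 51.2 + 20.6 + 16.0 + 31.3 + 19.4 = 183.5
Average = 183.5 / 6 = 30.58
Rounded: 31

31


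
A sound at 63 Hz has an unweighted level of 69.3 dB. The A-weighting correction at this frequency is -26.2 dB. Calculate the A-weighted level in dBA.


Given values:
  SPL = 69.3 dB
  A-weighting at 63 Hz = -26.2 dB
Formula: L_A = SPL + A_weight
L_A = 69.3 + (-26.2)
L_A = 43.1

43.1 dBA


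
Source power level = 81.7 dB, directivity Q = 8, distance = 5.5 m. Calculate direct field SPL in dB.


Given values:
  Lw = 81.7 dB, Q = 8, r = 5.5 m
Formula: SPL = Lw + 10 * log10(Q / (4 * pi * r^2))
Compute 4 * pi * r^2 = 4 * pi * 5.5^2 = 380.1327
Compute Q / denom = 8 / 380.1327 = 0.02104528
Compute 10 * log10(0.02104528) = -16.7685
SPL = 81.7 + (-16.7685) = 64.93

64.93 dB


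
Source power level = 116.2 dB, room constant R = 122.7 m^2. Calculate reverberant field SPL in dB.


Given values:
  Lw = 116.2 dB, R = 122.7 m^2
Formula: SPL = Lw + 10 * log10(4 / R)
Compute 4 / R = 4 / 122.7 = 0.0326
Compute 10 * log10(0.0326) = -14.8678
SPL = 116.2 + (-14.8678) = 101.33

101.33 dB


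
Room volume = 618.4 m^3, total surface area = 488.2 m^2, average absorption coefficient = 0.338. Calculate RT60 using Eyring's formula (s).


Given values:
  V = 618.4 m^3, S = 488.2 m^2, alpha = 0.338
Formula: RT60 = 0.161 * V / (-S * ln(1 - alpha))
Compute ln(1 - 0.338) = ln(0.662) = -0.41249
Denominator: -488.2 * -0.41249 = 201.3776
Numerator: 0.161 * 618.4 = 99.5624
RT60 = 99.5624 / 201.3776 = 0.494

0.494 s


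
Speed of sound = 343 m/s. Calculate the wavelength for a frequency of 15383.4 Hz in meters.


Given values:
  c = 343 m/s, f = 15383.4 Hz
Formula: lambda = c / f
lambda = 343 / 15383.4
lambda = 0.0223

0.0223 m


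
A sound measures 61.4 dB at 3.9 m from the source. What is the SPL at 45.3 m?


Given values:
  SPL1 = 61.4 dB, r1 = 3.9 m, r2 = 45.3 m
Formula: SPL2 = SPL1 - 20 * log10(r2 / r1)
Compute ratio: r2 / r1 = 45.3 / 3.9 = 11.6154
Compute log10: log10(11.6154) = 1.065034
Compute drop: 20 * 1.065034 = 21.3007
SPL2 = 61.4 - 21.3007 = 40.1

40.1 dB


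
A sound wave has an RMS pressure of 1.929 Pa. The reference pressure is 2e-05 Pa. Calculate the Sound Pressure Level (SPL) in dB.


Given values:
  p = 1.929 Pa
  p_ref = 2e-05 Pa
Formula: SPL = 20 * log10(p / p_ref)
Compute ratio: p / p_ref = 1.929 / 2e-05 = 96450
Compute log10: log10(96450) = 4.984302
Multiply: SPL = 20 * 4.984302 = 99.69

99.69 dB


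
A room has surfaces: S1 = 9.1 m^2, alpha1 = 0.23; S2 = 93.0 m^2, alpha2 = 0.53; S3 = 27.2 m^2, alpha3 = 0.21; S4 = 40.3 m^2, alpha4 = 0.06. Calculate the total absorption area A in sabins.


Given surfaces:
  Surface 1: 9.1 * 0.23 = 2.093
  Surface 2: 93.0 * 0.53 = 49.29
  Surface 3: 27.2 * 0.21 = 5.712
  Surface 4: 40.3 * 0.06 = 2.418
Formula: A = sum(Si * alpha_i)
A = 2.093 + 49.29 + 5.712 + 2.418
A = 59.51

59.51 sabins


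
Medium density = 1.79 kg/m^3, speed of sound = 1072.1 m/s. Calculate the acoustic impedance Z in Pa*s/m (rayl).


Given values:
  rho = 1.79 kg/m^3
  c = 1072.1 m/s
Formula: Z = rho * c
Z = 1.79 * 1072.1
Z = 1919.06

1919.06 rayl


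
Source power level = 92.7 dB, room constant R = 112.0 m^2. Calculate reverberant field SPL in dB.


Given values:
  Lw = 92.7 dB, R = 112.0 m^2
Formula: SPL = Lw + 10 * log10(4 / R)
Compute 4 / R = 4 / 112.0 = 0.035714
Compute 10 * log10(0.035714) = -14.4716
SPL = 92.7 + (-14.4716) = 78.23

78.23 dB


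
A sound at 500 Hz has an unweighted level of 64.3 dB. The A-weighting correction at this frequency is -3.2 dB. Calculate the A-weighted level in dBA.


Given values:
  SPL = 64.3 dB
  A-weighting at 500 Hz = -3.2 dB
Formula: L_A = SPL + A_weight
L_A = 64.3 + (-3.2)
L_A = 61.1

61.1 dBA


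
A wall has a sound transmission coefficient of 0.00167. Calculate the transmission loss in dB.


Given values:
  tau = 0.00167
Formula: TL = 10 * log10(1 / tau)
Compute 1 / tau = 1 / 0.00167 = 598.8024
Compute log10(598.8024) = 2.777284
TL = 10 * 2.777284 = 27.77

27.77 dB


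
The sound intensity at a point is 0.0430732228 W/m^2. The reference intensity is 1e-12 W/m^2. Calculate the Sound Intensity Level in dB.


Given values:
  I = 0.0430732228 W/m^2
  I_ref = 1e-12 W/m^2
Formula: SIL = 10 * log10(I / I_ref)
Compute ratio: I / I_ref = 43073222800
Compute log10: log10(43073222800) = 10.634207
Multiply: SIL = 10 * 10.634207 = 106.34

106.34 dB


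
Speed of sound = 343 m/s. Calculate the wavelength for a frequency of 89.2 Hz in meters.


Given values:
  c = 343 m/s, f = 89.2 Hz
Formula: lambda = c / f
lambda = 343 / 89.2
lambda = 3.8453

3.8453 m


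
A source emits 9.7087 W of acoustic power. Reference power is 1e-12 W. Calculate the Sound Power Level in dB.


Given values:
  W = 9.7087 W
  W_ref = 1e-12 W
Formula: SWL = 10 * log10(W / W_ref)
Compute ratio: W / W_ref = 9708700000000
Compute log10: log10(9708700000000) = 12.987161
Multiply: SWL = 10 * 12.987161 = 129.87

129.87 dB


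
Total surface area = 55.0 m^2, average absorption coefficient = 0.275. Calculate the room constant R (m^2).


Given values:
  S = 55.0 m^2, alpha = 0.275
Formula: R = S * alpha / (1 - alpha)
Numerator: 55.0 * 0.275 = 15.125
Denominator: 1 - 0.275 = 0.725
R = 15.125 / 0.725 = 20.86

20.86 m^2


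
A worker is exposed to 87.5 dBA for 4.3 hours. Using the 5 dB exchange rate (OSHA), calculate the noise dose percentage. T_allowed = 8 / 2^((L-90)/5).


Given values:
  L = 87.5 dBA, T = 4.3 hours
Formula: T_allowed = 8 / 2^((L - 90) / 5)
Compute exponent: (87.5 - 90) / 5 = -0.5
Compute 2^(-0.5) = 0.707107
T_allowed = 8 / 0.707107 = 11.313705 hours
Dose = (T / T_allowed) * 100
Dose = (4.3 / 11.313705) * 100 = 38.01

38.01 %


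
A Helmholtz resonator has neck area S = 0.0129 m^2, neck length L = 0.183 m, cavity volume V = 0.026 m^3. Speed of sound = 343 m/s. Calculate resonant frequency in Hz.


Given values:
  S = 0.0129 m^2, L = 0.183 m, V = 0.026 m^3, c = 343 m/s
Formula: f = (c / (2*pi)) * sqrt(S / (V * L))
Compute V * L = 0.026 * 0.183 = 0.004758
Compute S / (V * L) = 0.0129 / 0.004758 = 2.7112
Compute sqrt(2.7112) = 1.646572
Compute c / (2*pi) = 343 / 6.283185 = 54.590148
f = 54.590148 * 1.646572 = 89.89

89.89 Hz


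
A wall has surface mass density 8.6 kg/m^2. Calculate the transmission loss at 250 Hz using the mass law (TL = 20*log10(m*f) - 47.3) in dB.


Given values:
  m = 8.6 kg/m^2, f = 250 Hz
Formula: TL = 20 * log10(m * f) - 47.3
Compute m * f = 8.6 * 250 = 2150.0
Compute log10(2150.0) = 3.332438
Compute 20 * 3.332438 = 66.6488
TL = 66.6488 - 47.3 = 19.35

19.35 dB


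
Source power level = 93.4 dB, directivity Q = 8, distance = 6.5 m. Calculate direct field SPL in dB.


Given values:
  Lw = 93.4 dB, Q = 8, r = 6.5 m
Formula: SPL = Lw + 10 * log10(Q / (4 * pi * r^2))
Compute 4 * pi * r^2 = 4 * pi * 6.5^2 = 530.9292
Compute Q / denom = 8 / 530.9292 = 0.01506792
Compute 10 * log10(0.01506792) = -18.2195
SPL = 93.4 + (-18.2195) = 75.18

75.18 dB


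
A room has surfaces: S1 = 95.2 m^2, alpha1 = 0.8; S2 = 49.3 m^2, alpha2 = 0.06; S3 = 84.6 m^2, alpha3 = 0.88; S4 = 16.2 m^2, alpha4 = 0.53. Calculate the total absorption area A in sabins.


Given surfaces:
  Surface 1: 95.2 * 0.8 = 76.16
  Surface 2: 49.3 * 0.06 = 2.958
  Surface 3: 84.6 * 0.88 = 74.448
  Surface 4: 16.2 * 0.53 = 8.586
Formula: A = sum(Si * alpha_i)
A = 76.16 + 2.958 + 74.448 + 8.586
A = 162.15

162.15 sabins


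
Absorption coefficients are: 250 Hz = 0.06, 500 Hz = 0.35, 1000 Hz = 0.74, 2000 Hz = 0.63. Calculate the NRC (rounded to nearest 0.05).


Given values:
  a_250 = 0.06, a_500 = 0.35
  a_1000 = 0.74, a_2000 = 0.63
Formula: NRC = (a250 + a500 + a1000 + a2000) / 4
Sum = 0.06 + 0.35 + 0.74 + 0.63 = 1.78
NRC = 1.78 / 4 = 0.445
Rounded to nearest 0.05: 0.45

0.45


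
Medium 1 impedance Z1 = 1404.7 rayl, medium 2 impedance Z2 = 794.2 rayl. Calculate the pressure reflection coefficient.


Given values:
  Z1 = 1404.7 rayl, Z2 = 794.2 rayl
Formula: R = (Z2 - Z1) / (Z2 + Z1)
Numerator: Z2 - Z1 = 794.2 - 1404.7 = -610.5
Denominator: Z2 + Z1 = 794.2 + 1404.7 = 2198.9
R = -610.5 / 2198.9 = -0.2776

-0.2776


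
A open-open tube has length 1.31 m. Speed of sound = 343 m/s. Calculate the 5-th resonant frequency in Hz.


Given values:
  Tube type: open-open, L = 1.31 m, c = 343 m/s, n = 5
Formula: f_n = n * c / (2 * L)
Compute 2 * L = 2 * 1.31 = 2.62
f = 5 * 343 / 2.62
f = 654.58

654.58 Hz


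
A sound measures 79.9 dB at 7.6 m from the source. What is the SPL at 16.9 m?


Given values:
  SPL1 = 79.9 dB, r1 = 7.6 m, r2 = 16.9 m
Formula: SPL2 = SPL1 - 20 * log10(r2 / r1)
Compute ratio: r2 / r1 = 16.9 / 7.6 = 2.2237
Compute log10: log10(2.2237) = 0.347076
Compute drop: 20 * 0.347076 = 6.9415
SPL2 = 79.9 - 6.9415 = 72.96

72.96 dB


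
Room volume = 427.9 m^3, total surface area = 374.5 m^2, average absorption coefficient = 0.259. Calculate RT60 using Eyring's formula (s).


Given values:
  V = 427.9 m^3, S = 374.5 m^2, alpha = 0.259
Formula: RT60 = 0.161 * V / (-S * ln(1 - alpha))
Compute ln(1 - 0.259) = ln(0.741) = -0.299755
Denominator: -374.5 * -0.299755 = 112.2582
Numerator: 0.161 * 427.9 = 68.8919
RT60 = 68.8919 / 112.2582 = 0.614

0.614 s


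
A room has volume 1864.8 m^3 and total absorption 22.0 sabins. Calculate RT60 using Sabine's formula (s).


Given values:
  V = 1864.8 m^3
  A = 22.0 sabins
Formula: RT60 = 0.161 * V / A
Numerator: 0.161 * 1864.8 = 300.2328
RT60 = 300.2328 / 22.0 = 13.647

13.647 s


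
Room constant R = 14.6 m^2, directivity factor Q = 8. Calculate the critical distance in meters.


Given values:
  R = 14.6 m^2, Q = 8
Formula: d_c = 0.141 * sqrt(Q * R)
Compute Q * R = 8 * 14.6 = 116.8
Compute sqrt(116.8) = 10.8074
d_c = 0.141 * 10.8074 = 1.524

1.524 m


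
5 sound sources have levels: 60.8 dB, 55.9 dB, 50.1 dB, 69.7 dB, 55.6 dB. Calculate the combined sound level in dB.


Formula: L_total = 10 * log10( sum(10^(Li/10)) )
  Source 1: 10^(60.8/10) = 1202264.4346
  Source 2: 10^(55.9/10) = 389045.145
  Source 3: 10^(50.1/10) = 102329.2992
  Source 4: 10^(69.7/10) = 9332543.008
  Source 5: 10^(55.6/10) = 363078.0548
Sum of linear values = 11389259.9416
L_total = 10 * log10(11389259.9416) = 70.56

70.56 dB


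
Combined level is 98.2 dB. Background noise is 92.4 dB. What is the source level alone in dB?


Given values:
  L_total = 98.2 dB, L_bg = 92.4 dB
Formula: L_source = 10 * log10(10^(L_total/10) - 10^(L_bg/10))
Convert to linear:
  10^(98.2/10) = 6606934480.076
  10^(92.4/10) = 1737800828.7494
Difference: 6606934480.076 - 1737800828.7494 = 4869133651.3266
L_source = 10 * log10(4869133651.3266) = 96.87

96.87 dB


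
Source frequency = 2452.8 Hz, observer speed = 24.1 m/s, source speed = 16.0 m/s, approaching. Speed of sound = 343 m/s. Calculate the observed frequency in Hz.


Given values:
  f_s = 2452.8 Hz, v_o = 24.1 m/s, v_s = 16.0 m/s
  Direction: approaching
Formula: f_o = f_s * (c + v_o) / (c - v_s)
Numerator: c + v_o = 343 + 24.1 = 367.1
Denominator: c - v_s = 343 - 16.0 = 327.0
f_o = 2452.8 * 367.1 / 327.0 = 2753.59

2753.59 Hz


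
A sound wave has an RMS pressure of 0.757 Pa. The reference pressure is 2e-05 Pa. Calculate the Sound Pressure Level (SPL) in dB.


Given values:
  p = 0.757 Pa
  p_ref = 2e-05 Pa
Formula: SPL = 20 * log10(p / p_ref)
Compute ratio: p / p_ref = 0.757 / 2e-05 = 37850
Compute log10: log10(37850) = 4.578066
Multiply: SPL = 20 * 4.578066 = 91.56

91.56 dB


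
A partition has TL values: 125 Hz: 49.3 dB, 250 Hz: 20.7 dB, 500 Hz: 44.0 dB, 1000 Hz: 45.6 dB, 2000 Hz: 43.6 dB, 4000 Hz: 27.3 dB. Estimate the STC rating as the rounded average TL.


Given TL values at each frequency:
  125 Hz: 49.3 dB
  250 Hz: 20.7 dB
  500 Hz: 44.0 dB
  1000 Hz: 45.6 dB
  2000 Hz: 43.6 dB
  4000 Hz: 27.3 dB
Formula: STC ~ round(average of TL values)
Sum = 49.3 + 20.7 + 44.0 + 45.6 + 43.6 + 27.3 = 230.5
Average = 230.5 / 6 = 38.42
Rounded: 38

38


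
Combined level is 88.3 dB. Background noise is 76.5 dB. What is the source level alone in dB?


Given values:
  L_total = 88.3 dB, L_bg = 76.5 dB
Formula: L_source = 10 * log10(10^(L_total/10) - 10^(L_bg/10))
Convert to linear:
  10^(88.3/10) = 676082975.392
  10^(76.5/10) = 44668359.2151
Difference: 676082975.392 - 44668359.2151 = 631414616.1769
L_source = 10 * log10(631414616.1769) = 88.0

88.0 dB


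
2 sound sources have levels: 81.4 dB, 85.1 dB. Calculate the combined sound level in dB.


Formula: L_total = 10 * log10( sum(10^(Li/10)) )
  Source 1: 10^(81.4/10) = 138038426.4603
  Source 2: 10^(85.1/10) = 323593656.9296
Sum of linear values = 461632083.3899
L_total = 10 * log10(461632083.3899) = 86.64

86.64 dB


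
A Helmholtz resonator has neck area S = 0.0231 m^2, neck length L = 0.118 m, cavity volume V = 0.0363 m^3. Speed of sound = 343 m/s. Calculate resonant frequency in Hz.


Given values:
  S = 0.0231 m^2, L = 0.118 m, V = 0.0363 m^3, c = 343 m/s
Formula: f = (c / (2*pi)) * sqrt(S / (V * L))
Compute V * L = 0.0363 * 0.118 = 0.0042834
Compute S / (V * L) = 0.0231 / 0.0042834 = 5.3929
Compute sqrt(5.3929) = 2.322262
Compute c / (2*pi) = 343 / 6.283185 = 54.590148
f = 54.590148 * 2.322262 = 126.77

126.77 Hz


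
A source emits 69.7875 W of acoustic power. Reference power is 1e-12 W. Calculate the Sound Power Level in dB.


Given values:
  W = 69.7875 W
  W_ref = 1e-12 W
Formula: SWL = 10 * log10(W / W_ref)
Compute ratio: W / W_ref = 69787500000000
Compute log10: log10(69787500000000) = 13.843778
Multiply: SWL = 10 * 13.843778 = 138.44

138.44 dB


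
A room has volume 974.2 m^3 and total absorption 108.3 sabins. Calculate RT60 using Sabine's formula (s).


Given values:
  V = 974.2 m^3
  A = 108.3 sabins
Formula: RT60 = 0.161 * V / A
Numerator: 0.161 * 974.2 = 156.8462
RT60 = 156.8462 / 108.3 = 1.448

1.448 s


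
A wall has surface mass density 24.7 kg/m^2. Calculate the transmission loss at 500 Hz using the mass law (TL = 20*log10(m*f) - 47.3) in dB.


Given values:
  m = 24.7 kg/m^2, f = 500 Hz
Formula: TL = 20 * log10(m * f) - 47.3
Compute m * f = 24.7 * 500 = 12350.0
Compute log10(12350.0) = 4.091667
Compute 20 * 4.091667 = 81.8333
TL = 81.8333 - 47.3 = 34.53

34.53 dB


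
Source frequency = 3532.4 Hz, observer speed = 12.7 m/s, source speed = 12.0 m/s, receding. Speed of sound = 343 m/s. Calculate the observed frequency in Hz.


Given values:
  f_s = 3532.4 Hz, v_o = 12.7 m/s, v_s = 12.0 m/s
  Direction: receding
Formula: f_o = f_s * (c - v_o) / (c + v_s)
Numerator: c - v_o = 343 - 12.7 = 330.3
Denominator: c + v_s = 343 + 12.0 = 355.0
f_o = 3532.4 * 330.3 / 355.0 = 3286.62

3286.62 Hz


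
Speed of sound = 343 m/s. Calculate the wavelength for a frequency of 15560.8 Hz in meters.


Given values:
  c = 343 m/s, f = 15560.8 Hz
Formula: lambda = c / f
lambda = 343 / 15560.8
lambda = 0.022

0.022 m


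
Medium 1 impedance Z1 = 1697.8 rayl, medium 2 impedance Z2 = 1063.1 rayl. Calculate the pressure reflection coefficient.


Given values:
  Z1 = 1697.8 rayl, Z2 = 1063.1 rayl
Formula: R = (Z2 - Z1) / (Z2 + Z1)
Numerator: Z2 - Z1 = 1063.1 - 1697.8 = -634.7
Denominator: Z2 + Z1 = 1063.1 + 1697.8 = 2760.9
R = -634.7 / 2760.9 = -0.2299

-0.2299


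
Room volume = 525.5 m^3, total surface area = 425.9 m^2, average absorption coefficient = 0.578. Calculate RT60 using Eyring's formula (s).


Given values:
  V = 525.5 m^3, S = 425.9 m^2, alpha = 0.578
Formula: RT60 = 0.161 * V / (-S * ln(1 - alpha))
Compute ln(1 - 0.578) = ln(0.422) = -0.86275
Denominator: -425.9 * -0.86275 = 367.4452
Numerator: 0.161 * 525.5 = 84.6055
RT60 = 84.6055 / 367.4452 = 0.23

0.23 s


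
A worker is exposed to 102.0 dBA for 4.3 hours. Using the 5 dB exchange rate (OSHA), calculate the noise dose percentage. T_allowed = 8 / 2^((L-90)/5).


Given values:
  L = 102.0 dBA, T = 4.3 hours
Formula: T_allowed = 8 / 2^((L - 90) / 5)
Compute exponent: (102.0 - 90) / 5 = 2.4
Compute 2^(2.4) = 5.278032
T_allowed = 8 / 5.278032 = 1.515716 hours
Dose = (T / T_allowed) * 100
Dose = (4.3 / 1.515716) * 100 = 283.69

283.69 %


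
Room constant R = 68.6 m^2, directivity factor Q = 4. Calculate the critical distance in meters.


Given values:
  R = 68.6 m^2, Q = 4
Formula: d_c = 0.141 * sqrt(Q * R)
Compute Q * R = 4 * 68.6 = 274.4
Compute sqrt(274.4) = 16.565
d_c = 0.141 * 16.565 = 2.336

2.336 m


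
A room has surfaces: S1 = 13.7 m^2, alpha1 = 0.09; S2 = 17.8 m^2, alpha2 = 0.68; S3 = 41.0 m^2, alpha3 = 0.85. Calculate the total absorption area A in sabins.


Given surfaces:
  Surface 1: 13.7 * 0.09 = 1.233
  Surface 2: 17.8 * 0.68 = 12.104
  Surface 3: 41.0 * 0.85 = 34.85
Formula: A = sum(Si * alpha_i)
A = 1.233 + 12.104 + 34.85
A = 48.19

48.19 sabins


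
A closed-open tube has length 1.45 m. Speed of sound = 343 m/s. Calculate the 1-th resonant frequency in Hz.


Given values:
  Tube type: closed-open, L = 1.45 m, c = 343 m/s, n = 1
Formula: f_n = (2n - 1) * c / (4 * L)
Compute 2n - 1 = 2*1 - 1 = 1
Compute 4 * L = 4 * 1.45 = 5.8
f = 1 * 343 / 5.8
f = 59.14

59.14 Hz


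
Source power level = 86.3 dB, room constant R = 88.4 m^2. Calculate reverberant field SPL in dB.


Given values:
  Lw = 86.3 dB, R = 88.4 m^2
Formula: SPL = Lw + 10 * log10(4 / R)
Compute 4 / R = 4 / 88.4 = 0.045249
Compute 10 * log10(0.045249) = -13.4439
SPL = 86.3 + (-13.4439) = 72.86

72.86 dB


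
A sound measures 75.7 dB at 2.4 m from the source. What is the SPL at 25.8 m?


Given values:
  SPL1 = 75.7 dB, r1 = 2.4 m, r2 = 25.8 m
Formula: SPL2 = SPL1 - 20 * log10(r2 / r1)
Compute ratio: r2 / r1 = 25.8 / 2.4 = 10.75
Compute log10: log10(10.75) = 1.031408
Compute drop: 20 * 1.031408 = 20.6282
SPL2 = 75.7 - 20.6282 = 55.07

55.07 dB


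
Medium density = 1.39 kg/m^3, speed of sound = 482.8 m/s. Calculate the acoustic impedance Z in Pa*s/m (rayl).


Given values:
  rho = 1.39 kg/m^3
  c = 482.8 m/s
Formula: Z = rho * c
Z = 1.39 * 482.8
Z = 671.09

671.09 rayl


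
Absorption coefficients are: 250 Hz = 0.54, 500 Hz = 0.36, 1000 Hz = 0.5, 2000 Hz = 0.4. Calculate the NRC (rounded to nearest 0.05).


Given values:
  a_250 = 0.54, a_500 = 0.36
  a_1000 = 0.5, a_2000 = 0.4
Formula: NRC = (a250 + a500 + a1000 + a2000) / 4
Sum = 0.54 + 0.36 + 0.5 + 0.4 = 1.8
NRC = 1.8 / 4 = 0.45
Rounded to nearest 0.05: 0.45

0.45


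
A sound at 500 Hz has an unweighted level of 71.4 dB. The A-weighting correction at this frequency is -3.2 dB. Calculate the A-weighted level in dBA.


Given values:
  SPL = 71.4 dB
  A-weighting at 500 Hz = -3.2 dB
Formula: L_A = SPL + A_weight
L_A = 71.4 + (-3.2)
L_A = 68.2

68.2 dBA


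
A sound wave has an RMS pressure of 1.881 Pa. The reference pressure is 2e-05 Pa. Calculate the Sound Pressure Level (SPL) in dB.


Given values:
  p = 1.881 Pa
  p_ref = 2e-05 Pa
Formula: SPL = 20 * log10(p / p_ref)
Compute ratio: p / p_ref = 1.881 / 2e-05 = 94050
Compute log10: log10(94050) = 4.973359
Multiply: SPL = 20 * 4.973359 = 99.47

99.47 dB


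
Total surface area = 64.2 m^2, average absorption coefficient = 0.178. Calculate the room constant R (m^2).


Given values:
  S = 64.2 m^2, alpha = 0.178
Formula: R = S * alpha / (1 - alpha)
Numerator: 64.2 * 0.178 = 11.4276
Denominator: 1 - 0.178 = 0.822
R = 11.4276 / 0.822 = 13.9

13.9 m^2


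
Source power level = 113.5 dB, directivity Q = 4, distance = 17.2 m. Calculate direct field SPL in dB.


Given values:
  Lw = 113.5 dB, Q = 4, r = 17.2 m
Formula: SPL = Lw + 10 * log10(Q / (4 * pi * r^2))
Compute 4 * pi * r^2 = 4 * pi * 17.2^2 = 3717.6351
Compute Q / denom = 4 / 3717.6351 = 0.00107595
Compute 10 * log10(0.00107595) = -29.6821
SPL = 113.5 + (-29.6821) = 83.82

83.82 dB


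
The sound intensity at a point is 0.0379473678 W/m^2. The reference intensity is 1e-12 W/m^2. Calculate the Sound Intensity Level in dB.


Given values:
  I = 0.0379473678 W/m^2
  I_ref = 1e-12 W/m^2
Formula: SIL = 10 * log10(I / I_ref)
Compute ratio: I / I_ref = 37947367800
Compute log10: log10(37947367800) = 10.579182
Multiply: SIL = 10 * 10.579182 = 105.79

105.79 dB


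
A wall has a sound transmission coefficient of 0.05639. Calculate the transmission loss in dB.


Given values:
  tau = 0.05639
Formula: TL = 10 * log10(1 / tau)
Compute 1 / tau = 1 / 0.05639 = 17.7336
Compute log10(17.7336) = 1.248797
TL = 10 * 1.248797 = 12.49

12.49 dB


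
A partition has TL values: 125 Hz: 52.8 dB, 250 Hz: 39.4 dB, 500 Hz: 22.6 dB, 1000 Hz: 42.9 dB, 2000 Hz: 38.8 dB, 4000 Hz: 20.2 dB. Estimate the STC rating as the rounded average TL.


Given TL values at each frequency:
  125 Hz: 52.8 dB
  250 Hz: 39.4 dB
  500 Hz: 22.6 dB
  1000 Hz: 42.9 dB
  2000 Hz: 38.8 dB
  4000 Hz: 20.2 dB
Formula: STC ~ round(average of TL values)
Sum = 52.8 + 39.4 + 22.6 + 42.9 + 38.8 + 20.2 = 216.7
Average = 216.7 / 6 = 36.12
Rounded: 36

36
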